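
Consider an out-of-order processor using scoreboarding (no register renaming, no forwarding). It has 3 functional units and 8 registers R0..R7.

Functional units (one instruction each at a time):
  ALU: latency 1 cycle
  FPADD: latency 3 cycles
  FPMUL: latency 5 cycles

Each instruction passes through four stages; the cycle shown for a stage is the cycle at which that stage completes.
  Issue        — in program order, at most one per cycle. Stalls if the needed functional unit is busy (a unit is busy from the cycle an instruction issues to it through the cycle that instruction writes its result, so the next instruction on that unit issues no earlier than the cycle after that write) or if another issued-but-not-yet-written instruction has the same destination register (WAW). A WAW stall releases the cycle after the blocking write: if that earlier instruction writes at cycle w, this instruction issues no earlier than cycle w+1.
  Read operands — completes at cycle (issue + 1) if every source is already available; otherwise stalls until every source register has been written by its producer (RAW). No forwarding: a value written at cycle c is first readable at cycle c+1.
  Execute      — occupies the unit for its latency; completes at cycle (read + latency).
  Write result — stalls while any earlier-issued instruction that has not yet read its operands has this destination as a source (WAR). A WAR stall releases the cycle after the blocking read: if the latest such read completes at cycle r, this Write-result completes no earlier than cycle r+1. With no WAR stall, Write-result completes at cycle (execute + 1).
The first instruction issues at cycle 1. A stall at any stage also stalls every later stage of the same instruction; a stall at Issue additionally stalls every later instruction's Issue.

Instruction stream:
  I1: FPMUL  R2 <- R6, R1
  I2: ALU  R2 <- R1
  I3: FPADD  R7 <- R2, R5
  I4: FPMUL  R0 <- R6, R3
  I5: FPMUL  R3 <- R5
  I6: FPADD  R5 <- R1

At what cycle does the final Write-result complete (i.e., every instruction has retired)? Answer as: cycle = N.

cycle = 26

I1 -> (1, 2, 7, 8)
I2 -> (9, 10, 11, 12)  // WAW R2: wait I1 write@8
I3 -> (10, 13, 16, 17)  // RAW R2: wait I2 write@12
I4 -> (11, 12, 17, 18)
I5 -> (19, 20, 25, 26)  // struct: FPMUL busy until I4 writes@18
I6 -> (20, 21, 24, 25)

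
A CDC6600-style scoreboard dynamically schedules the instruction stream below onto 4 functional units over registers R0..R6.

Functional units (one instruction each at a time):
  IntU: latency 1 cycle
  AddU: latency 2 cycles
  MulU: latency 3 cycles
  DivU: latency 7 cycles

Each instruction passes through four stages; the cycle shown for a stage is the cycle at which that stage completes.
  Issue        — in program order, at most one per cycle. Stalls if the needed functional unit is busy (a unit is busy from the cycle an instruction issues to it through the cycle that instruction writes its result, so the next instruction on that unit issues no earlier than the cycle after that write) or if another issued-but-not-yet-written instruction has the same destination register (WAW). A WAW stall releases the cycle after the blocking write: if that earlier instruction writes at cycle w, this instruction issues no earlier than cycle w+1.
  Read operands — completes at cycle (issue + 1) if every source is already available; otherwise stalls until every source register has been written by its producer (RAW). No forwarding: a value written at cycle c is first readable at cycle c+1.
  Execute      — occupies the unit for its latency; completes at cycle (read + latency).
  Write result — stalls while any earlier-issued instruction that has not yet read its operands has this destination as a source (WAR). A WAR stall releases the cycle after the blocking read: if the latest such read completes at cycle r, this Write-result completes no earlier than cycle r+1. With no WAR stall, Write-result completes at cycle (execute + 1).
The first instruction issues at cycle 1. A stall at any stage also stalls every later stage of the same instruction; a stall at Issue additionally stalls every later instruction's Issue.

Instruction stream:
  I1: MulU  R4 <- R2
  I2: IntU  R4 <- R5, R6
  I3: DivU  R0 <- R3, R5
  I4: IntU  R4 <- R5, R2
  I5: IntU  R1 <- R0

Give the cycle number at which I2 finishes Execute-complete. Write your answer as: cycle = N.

cycle 1: I1→MulU
cycle 2: I1 RO
cycle 5: I1 EX
cycle 6: I1 WR R4
cycle 7: I2→IntU
cycle 8: I2 RO | I3→DivU
cycle 9: I2 EX | I3 RO
cycle 10: I2 WR R4
cycle 11: I4→IntU
cycle 12: I4 RO
cycle 13: I4 EX
cycle 14: I4 WR R4
cycle 15: I5→IntU
cycle 16: I3 EX
cycle 17: I3 WR R0
cycle 18: I5 RO
cycle 19: I5 EX
cycle 20: I5 WR R1

cycle = 9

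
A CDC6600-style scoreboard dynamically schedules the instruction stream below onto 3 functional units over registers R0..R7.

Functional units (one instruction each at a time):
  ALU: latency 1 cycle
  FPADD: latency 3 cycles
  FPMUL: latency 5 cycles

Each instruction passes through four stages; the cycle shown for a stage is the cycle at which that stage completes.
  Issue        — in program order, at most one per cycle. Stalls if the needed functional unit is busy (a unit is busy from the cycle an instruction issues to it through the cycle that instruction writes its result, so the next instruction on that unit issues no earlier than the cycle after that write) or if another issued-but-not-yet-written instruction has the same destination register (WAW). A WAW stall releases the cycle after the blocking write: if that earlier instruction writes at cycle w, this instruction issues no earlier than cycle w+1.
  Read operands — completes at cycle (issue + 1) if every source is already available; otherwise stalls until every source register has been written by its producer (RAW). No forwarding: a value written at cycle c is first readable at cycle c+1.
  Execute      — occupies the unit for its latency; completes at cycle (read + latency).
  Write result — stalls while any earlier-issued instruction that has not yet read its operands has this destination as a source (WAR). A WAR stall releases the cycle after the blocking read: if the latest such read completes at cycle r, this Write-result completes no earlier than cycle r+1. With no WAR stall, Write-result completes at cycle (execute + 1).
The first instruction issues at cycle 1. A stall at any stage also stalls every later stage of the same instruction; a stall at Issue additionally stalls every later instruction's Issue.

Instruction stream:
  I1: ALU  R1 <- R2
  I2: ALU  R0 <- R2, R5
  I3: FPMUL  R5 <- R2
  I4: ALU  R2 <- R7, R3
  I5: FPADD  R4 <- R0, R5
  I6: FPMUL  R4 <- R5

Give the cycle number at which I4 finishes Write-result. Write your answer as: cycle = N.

cycle 1: I1 issues→ALU
cycle 2: I1 reads
cycle 3: I1 exec-done
cycle 4: I1 writes R1
cycle 5: I2 issues→ALU
cycle 6: I2 reads | I3 issues→FPMUL
cycle 7: I2 exec-done | I3 reads
cycle 8: I2 writes R0
cycle 9: I4 issues→ALU
cycle 10: I4 reads | I5 issues→FPADD
cycle 11: I4 exec-done
cycle 12: I3 exec-done | I4 writes R2
cycle 13: I3 writes R5
cycle 14: I5 reads
cycle 17: I5 exec-done
cycle 18: I5 writes R4
cycle 19: I6 issues→FPMUL
cycle 20: I6 reads
cycle 25: I6 exec-done
cycle 26: I6 writes R4

cycle = 12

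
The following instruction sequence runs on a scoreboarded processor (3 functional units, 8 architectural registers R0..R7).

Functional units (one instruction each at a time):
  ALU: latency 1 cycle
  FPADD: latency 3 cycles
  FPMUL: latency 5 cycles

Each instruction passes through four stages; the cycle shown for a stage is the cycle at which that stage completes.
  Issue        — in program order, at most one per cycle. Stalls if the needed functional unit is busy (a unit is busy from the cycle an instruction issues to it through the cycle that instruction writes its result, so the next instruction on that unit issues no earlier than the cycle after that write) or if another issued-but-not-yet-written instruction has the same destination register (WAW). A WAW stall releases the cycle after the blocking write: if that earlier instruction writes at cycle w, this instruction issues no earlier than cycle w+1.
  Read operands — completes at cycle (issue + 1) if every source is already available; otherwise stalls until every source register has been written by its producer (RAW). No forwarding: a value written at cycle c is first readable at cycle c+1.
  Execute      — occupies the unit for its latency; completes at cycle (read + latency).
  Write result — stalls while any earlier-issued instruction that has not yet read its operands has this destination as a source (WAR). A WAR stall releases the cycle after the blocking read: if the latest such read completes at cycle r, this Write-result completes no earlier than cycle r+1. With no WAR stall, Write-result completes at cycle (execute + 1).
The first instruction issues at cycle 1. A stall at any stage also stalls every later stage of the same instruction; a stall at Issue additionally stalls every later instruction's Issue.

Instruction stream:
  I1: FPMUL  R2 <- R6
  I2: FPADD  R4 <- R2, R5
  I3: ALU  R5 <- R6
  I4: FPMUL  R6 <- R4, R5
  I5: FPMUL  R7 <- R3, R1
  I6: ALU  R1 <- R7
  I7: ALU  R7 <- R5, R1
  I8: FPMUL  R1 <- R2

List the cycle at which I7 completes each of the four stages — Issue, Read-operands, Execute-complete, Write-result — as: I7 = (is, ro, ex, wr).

c1: I1 dispatched to FPMUL
c2: I1 operands ready, I2 dispatched to FPADD
c3: I3 dispatched to ALU
c4: I3 operands ready
c5: I3 complete
c7: I1 complete
c8: R2←I1
c9: I2 operands ready, I4 dispatched to FPMUL
c10: R5←I3
c12: I2 complete
c13: R4←I2
c14: I4 operands ready
c19: I4 complete
c20: R6←I4
c21: I5 dispatched to FPMUL
c22: I5 operands ready, I6 dispatched to ALU
c27: I5 complete
c28: R7←I5
c29: I6 operands ready
c30: I6 complete
c31: R1←I6
c32: I7 dispatched to ALU
c33: I7 operands ready, I8 dispatched to FPMUL
c34: I7 complete, I8 operands ready
c35: R7←I7
c39: I8 complete
c40: R1←I8

I7 = (32, 33, 34, 35)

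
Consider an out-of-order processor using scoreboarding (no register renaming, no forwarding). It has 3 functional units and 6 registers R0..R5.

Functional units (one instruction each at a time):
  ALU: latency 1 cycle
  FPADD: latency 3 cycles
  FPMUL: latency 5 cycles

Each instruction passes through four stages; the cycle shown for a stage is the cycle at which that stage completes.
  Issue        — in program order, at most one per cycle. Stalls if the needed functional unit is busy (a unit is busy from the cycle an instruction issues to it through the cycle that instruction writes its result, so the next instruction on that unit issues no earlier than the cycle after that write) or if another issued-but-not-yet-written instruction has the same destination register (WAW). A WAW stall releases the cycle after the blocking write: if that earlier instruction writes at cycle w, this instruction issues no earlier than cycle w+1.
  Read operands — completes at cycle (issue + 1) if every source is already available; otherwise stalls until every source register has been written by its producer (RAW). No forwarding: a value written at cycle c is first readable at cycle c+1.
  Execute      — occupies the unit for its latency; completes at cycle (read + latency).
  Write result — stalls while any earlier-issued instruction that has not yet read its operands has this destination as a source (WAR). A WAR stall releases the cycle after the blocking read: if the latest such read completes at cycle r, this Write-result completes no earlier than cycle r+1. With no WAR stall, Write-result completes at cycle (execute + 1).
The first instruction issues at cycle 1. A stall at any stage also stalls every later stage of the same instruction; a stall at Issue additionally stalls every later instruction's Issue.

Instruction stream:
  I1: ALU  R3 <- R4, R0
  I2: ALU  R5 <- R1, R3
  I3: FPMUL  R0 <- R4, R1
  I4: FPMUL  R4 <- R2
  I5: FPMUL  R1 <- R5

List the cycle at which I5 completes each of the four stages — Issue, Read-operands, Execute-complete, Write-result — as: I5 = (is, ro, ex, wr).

[1] I1→ALU
[2] I1 RO
[3] I1 EX
[4] I1 WR R3
[5] I2→ALU
[6] I2 RO; I3→FPMUL
[7] I2 EX; I3 RO
[8] I2 WR R5
[12] I3 EX
[13] I3 WR R0
[14] I4→FPMUL
[15] I4 RO
[20] I4 EX
[21] I4 WR R4
[22] I5→FPMUL
[23] I5 RO
[28] I5 EX
[29] I5 WR R1

I5 = (22, 23, 28, 29)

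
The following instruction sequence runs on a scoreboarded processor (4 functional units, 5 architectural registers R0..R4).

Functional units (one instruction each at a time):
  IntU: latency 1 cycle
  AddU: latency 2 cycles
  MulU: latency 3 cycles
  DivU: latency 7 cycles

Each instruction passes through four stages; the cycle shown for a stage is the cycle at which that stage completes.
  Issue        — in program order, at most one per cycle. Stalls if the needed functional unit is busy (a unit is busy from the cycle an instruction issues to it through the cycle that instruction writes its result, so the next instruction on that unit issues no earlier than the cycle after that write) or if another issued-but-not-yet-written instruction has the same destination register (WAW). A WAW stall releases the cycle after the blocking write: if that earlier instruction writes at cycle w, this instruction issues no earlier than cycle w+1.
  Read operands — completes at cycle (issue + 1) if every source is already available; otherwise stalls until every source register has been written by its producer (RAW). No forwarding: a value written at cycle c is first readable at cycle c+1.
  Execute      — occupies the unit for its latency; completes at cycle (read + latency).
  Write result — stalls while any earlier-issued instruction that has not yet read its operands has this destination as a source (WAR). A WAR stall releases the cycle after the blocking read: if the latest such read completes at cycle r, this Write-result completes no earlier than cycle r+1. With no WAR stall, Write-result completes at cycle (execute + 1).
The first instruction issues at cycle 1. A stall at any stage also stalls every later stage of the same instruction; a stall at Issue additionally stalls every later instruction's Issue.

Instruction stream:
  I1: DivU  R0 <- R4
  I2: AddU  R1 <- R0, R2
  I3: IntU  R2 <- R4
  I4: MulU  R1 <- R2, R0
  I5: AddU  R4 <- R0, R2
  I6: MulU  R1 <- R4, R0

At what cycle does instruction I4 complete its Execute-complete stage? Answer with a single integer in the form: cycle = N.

cycle = 19

[1] I1→DivU
[2] I1 RO; I2→AddU
[3] I3→IntU
[4] I3 RO
[5] I3 EX
[9] I1 EX
[10] I1 WR R0
[11] I2 RO
[12] I3 WR R2
[13] I2 EX
[14] I2 WR R1
[15] I4→MulU
[16] I4 RO; I5→AddU
[17] I5 RO
[19] I4 EX; I5 EX
[20] I4 WR R1; I5 WR R4
[21] I6→MulU
[22] I6 RO
[25] I6 EX
[26] I6 WR R1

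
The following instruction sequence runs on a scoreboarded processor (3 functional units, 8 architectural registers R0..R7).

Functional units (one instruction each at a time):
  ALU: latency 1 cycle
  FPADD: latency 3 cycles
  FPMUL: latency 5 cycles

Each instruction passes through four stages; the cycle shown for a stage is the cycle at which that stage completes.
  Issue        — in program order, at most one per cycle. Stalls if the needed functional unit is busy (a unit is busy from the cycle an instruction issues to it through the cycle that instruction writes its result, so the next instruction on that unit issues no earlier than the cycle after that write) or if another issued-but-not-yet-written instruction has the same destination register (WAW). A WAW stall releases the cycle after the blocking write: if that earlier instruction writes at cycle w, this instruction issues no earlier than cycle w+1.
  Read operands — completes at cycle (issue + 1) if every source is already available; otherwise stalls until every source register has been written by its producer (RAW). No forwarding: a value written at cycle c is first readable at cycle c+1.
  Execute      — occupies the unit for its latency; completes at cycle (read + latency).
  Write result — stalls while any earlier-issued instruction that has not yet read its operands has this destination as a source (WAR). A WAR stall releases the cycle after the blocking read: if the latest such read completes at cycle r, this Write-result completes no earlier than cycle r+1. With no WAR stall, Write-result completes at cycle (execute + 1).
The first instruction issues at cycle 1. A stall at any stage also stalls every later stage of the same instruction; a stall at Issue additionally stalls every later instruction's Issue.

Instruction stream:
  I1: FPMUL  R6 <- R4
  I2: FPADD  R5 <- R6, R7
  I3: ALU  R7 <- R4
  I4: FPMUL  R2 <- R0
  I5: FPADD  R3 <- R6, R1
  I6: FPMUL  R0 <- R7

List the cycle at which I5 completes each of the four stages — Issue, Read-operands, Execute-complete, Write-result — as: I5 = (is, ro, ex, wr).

I5 = (14, 15, 18, 19)

I1  is:1  ro:2  ex:7  wr:8
I2  is:2  ro:9  ex:12  wr:13  — RAW R6: wait I1 write@8
I3  is:3  ro:4  ex:5  wr:10  — WAR R7: wait I2 read@9
I4  is:9  ro:10  ex:15  wr:16  — struct: FPMUL busy until I1 writes@8
I5  is:14  ro:15  ex:18  wr:19  — struct: FPADD busy until I2 writes@13
I6  is:17  ro:18  ex:23  wr:24  — struct: FPMUL busy until I4 writes@16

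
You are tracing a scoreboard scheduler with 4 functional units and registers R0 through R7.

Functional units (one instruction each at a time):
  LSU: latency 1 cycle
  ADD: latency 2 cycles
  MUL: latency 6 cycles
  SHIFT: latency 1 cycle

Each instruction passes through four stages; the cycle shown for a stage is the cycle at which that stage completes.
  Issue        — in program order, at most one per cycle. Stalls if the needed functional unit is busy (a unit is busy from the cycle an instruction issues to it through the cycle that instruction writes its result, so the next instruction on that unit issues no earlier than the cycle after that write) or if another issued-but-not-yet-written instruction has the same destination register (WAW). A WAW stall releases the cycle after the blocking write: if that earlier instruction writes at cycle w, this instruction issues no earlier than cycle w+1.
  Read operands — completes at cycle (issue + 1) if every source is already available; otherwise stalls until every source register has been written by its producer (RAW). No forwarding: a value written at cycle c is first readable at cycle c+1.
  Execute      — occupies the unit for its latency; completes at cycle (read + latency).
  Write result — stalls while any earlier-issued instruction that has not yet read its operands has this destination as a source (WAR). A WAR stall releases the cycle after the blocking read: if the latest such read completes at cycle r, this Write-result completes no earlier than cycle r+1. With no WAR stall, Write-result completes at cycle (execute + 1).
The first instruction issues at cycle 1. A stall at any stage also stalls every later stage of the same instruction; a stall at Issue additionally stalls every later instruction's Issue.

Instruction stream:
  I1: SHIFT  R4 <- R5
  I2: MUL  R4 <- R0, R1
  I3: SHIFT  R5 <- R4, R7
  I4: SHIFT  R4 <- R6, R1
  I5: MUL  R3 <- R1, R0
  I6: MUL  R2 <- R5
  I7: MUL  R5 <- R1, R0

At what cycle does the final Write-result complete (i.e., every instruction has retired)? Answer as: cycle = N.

[I1] 1/2/3/4
[I2] 5/6/12/13  (WAW R4: wait I1 write@4)
[I3] 6/14/15/16  (RAW R4: wait I2 write@13)
[I4] 17/18/19/20  (struct: SHIFT busy until I3 writes@16)
[I5] 18/19/25/26
[I6] 27/28/34/35  (struct: MUL busy until I5 writes@26)
[I7] 36/37/43/44  (struct: MUL busy until I6 writes@35)

cycle = 44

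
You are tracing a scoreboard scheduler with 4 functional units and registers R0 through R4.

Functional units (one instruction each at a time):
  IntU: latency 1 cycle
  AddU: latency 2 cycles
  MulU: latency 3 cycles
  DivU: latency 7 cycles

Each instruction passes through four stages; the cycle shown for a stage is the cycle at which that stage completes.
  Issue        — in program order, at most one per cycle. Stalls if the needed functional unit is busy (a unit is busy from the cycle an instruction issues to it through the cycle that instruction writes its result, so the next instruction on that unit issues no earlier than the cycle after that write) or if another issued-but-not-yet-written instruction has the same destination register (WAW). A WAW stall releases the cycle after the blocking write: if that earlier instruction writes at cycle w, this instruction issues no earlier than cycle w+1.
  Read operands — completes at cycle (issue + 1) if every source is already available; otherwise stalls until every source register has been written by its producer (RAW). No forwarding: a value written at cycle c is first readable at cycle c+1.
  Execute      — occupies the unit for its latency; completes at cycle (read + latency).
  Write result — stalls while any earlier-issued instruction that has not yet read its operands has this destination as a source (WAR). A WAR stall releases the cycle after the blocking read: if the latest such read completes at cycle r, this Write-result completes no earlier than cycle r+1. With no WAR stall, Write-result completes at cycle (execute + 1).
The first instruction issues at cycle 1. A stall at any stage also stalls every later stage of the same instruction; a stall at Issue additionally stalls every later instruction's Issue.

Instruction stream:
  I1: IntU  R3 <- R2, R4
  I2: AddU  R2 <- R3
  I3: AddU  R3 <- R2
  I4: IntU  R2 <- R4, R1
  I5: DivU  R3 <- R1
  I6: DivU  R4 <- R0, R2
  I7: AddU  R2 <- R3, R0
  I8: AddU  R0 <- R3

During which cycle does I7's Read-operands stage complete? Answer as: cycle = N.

c1: issue I1 (IntU)
c2: I1 read-ops · issue I2 (AddU)
c3: I1 finished on IntU
c4: I1→R3
c5: I2 read-ops
c7: I2 finished on AddU
c8: I2→R2
c9: issue I3 (AddU)
c10: I3 read-ops · issue I4 (IntU)
c11: I4 read-ops
c12: I3 finished on AddU · I4 finished on IntU
c13: I3→R3 · I4→R2
c14: issue I5 (DivU)
c15: I5 read-ops
c22: I5 finished on DivU
c23: I5→R3
c24: issue I6 (DivU)
c25: I6 read-ops · issue I7 (AddU)
c26: I7 read-ops
c28: I7 finished on AddU
c29: I7→R2
c30: issue I8 (AddU)
c31: I8 read-ops
c32: I6 finished on DivU
c33: I6→R4 · I8 finished on AddU
c34: I8→R0

cycle = 26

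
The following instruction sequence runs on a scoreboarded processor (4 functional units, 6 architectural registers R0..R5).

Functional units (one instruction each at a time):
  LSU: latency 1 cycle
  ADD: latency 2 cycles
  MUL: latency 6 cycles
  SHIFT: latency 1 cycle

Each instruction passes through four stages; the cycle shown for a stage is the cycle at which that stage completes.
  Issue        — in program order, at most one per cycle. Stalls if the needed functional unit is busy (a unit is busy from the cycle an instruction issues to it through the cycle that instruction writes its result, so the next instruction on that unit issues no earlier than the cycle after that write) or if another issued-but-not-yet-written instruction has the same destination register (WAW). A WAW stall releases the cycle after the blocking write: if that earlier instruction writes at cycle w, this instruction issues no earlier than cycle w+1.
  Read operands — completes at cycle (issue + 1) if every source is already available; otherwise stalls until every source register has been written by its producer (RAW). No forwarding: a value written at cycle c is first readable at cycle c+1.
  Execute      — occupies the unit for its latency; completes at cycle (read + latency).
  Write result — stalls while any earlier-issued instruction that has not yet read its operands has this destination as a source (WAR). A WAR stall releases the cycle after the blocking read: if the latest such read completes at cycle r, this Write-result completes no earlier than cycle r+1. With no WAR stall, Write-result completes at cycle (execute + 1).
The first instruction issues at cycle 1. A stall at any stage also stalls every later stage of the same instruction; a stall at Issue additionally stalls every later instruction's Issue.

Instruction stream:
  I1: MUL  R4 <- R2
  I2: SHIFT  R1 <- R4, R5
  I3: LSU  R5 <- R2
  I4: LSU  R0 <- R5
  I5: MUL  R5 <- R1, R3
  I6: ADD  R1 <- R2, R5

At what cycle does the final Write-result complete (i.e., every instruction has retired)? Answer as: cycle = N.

cycle = 25

[1] issue I1 (MUL)
[2] I1 read-ops; issue I2 (SHIFT)
[3] issue I3 (LSU)
[4] I3 read-ops
[5] I3 finished on LSU
[8] I1 finished on MUL
[9] I1→R4
[10] I2 read-ops
[11] I2 finished on SHIFT; I3→R5
[12] I2→R1; issue I4 (LSU)
[13] I4 read-ops; issue I5 (MUL)
[14] I4 finished on LSU; I5 read-ops; issue I6 (ADD)
[15] I4→R0
[20] I5 finished on MUL
[21] I5→R5
[22] I6 read-ops
[24] I6 finished on ADD
[25] I6→R1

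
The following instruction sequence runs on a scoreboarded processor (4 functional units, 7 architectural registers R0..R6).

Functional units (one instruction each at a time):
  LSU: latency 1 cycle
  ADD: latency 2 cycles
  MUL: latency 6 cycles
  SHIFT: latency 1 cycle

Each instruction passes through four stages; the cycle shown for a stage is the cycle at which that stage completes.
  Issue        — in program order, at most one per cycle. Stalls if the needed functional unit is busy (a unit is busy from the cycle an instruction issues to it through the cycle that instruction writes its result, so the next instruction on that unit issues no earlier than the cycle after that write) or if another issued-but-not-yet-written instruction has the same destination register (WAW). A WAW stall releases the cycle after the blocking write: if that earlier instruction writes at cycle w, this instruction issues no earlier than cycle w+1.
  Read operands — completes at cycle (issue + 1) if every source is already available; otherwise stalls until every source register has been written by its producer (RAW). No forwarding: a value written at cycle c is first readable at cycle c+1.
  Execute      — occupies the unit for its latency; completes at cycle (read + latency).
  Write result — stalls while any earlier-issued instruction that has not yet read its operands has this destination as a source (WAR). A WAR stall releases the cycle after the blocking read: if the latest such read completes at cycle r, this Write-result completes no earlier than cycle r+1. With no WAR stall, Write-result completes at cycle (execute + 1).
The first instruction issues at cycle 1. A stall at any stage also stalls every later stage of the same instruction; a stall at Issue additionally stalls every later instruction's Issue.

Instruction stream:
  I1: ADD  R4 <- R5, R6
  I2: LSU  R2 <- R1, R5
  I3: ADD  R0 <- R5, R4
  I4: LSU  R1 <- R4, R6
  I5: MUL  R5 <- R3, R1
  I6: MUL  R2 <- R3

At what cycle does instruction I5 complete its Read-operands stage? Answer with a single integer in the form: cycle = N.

cycle = 11

c1: issue I1 (ADD)
c2: I1 read-ops | issue I2 (LSU)
c3: I2 read-ops
c4: I1 finished on ADD | I2 finished on LSU
c5: I1→R4 | I2→R2
c6: issue I3 (ADD)
c7: I3 read-ops | issue I4 (LSU)
c8: I4 read-ops | issue I5 (MUL)
c9: I3 finished on ADD | I4 finished on LSU
c10: I3→R0 | I4→R1
c11: I5 read-ops
c17: I5 finished on MUL
c18: I5→R5
c19: issue I6 (MUL)
c20: I6 read-ops
c26: I6 finished on MUL
c27: I6→R2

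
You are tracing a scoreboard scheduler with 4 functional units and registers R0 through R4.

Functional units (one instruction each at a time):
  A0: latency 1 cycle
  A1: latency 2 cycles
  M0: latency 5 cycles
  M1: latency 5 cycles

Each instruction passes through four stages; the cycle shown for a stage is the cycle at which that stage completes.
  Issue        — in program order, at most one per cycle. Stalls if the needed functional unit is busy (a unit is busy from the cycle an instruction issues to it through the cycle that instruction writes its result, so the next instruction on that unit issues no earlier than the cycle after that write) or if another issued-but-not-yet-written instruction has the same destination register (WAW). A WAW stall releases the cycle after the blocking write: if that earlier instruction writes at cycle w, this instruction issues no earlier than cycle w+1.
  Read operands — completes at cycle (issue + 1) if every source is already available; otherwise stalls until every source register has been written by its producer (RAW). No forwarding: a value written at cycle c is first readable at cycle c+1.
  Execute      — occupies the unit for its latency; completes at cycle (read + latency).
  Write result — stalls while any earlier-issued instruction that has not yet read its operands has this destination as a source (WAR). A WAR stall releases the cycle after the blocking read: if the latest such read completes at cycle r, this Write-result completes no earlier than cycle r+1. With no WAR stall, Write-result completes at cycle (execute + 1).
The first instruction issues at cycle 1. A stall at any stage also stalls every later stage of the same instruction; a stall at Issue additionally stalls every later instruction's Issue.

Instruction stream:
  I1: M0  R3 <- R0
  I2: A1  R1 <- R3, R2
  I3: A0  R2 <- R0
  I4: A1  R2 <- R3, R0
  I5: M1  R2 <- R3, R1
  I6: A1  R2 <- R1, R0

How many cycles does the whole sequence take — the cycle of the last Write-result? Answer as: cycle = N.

[I1] 1/2/7/8
[I2] 2/9/11/12  (RAW R3: wait I1 write@8)
[I3] 3/4/5/10  (WAR R2: wait I2 read@9)
[I4] 13/14/16/17  (struct: A1 busy until I2 writes@12)
[I5] 18/19/24/25  (WAW R2: wait I4 write@17)
[I6] 26/27/29/30  (WAW R2: wait I5 write@25)

cycle = 30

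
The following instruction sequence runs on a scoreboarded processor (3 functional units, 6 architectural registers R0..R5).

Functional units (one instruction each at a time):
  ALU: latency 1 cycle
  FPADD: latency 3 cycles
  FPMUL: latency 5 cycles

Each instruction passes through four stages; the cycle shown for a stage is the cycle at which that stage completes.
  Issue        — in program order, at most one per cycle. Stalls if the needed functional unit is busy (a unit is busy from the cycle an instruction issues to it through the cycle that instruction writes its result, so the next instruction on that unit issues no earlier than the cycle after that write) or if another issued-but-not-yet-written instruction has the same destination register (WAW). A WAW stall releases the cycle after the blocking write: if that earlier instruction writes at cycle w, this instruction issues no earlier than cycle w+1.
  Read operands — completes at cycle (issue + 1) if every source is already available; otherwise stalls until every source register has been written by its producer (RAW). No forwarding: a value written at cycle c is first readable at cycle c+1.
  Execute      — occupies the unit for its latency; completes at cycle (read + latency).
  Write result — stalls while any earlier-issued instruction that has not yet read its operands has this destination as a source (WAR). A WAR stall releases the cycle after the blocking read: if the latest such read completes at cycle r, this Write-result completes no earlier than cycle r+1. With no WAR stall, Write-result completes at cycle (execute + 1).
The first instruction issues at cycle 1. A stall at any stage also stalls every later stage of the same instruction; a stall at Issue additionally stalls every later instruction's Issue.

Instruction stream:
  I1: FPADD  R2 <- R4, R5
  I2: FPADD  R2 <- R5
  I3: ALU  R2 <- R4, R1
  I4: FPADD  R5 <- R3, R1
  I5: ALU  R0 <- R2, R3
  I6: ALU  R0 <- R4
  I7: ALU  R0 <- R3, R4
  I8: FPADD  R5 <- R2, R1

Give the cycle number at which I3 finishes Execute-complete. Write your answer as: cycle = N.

cycle = 15

cycle 1: I1→FPADD
cycle 2: I1 RO
cycle 5: I1 EX
cycle 6: I1 WR R2
cycle 7: I2→FPADD
cycle 8: I2 RO
cycle 11: I2 EX
cycle 12: I2 WR R2
cycle 13: I3→ALU
cycle 14: I3 RO · I4→FPADD
cycle 15: I3 EX · I4 RO
cycle 16: I3 WR R2
cycle 17: I5→ALU
cycle 18: I4 EX · I5 RO
cycle 19: I4 WR R5 · I5 EX
cycle 20: I5 WR R0
cycle 21: I6→ALU
cycle 22: I6 RO
cycle 23: I6 EX
cycle 24: I6 WR R0
cycle 25: I7→ALU
cycle 26: I7 RO · I8→FPADD
cycle 27: I7 EX · I8 RO
cycle 28: I7 WR R0
cycle 30: I8 EX
cycle 31: I8 WR R5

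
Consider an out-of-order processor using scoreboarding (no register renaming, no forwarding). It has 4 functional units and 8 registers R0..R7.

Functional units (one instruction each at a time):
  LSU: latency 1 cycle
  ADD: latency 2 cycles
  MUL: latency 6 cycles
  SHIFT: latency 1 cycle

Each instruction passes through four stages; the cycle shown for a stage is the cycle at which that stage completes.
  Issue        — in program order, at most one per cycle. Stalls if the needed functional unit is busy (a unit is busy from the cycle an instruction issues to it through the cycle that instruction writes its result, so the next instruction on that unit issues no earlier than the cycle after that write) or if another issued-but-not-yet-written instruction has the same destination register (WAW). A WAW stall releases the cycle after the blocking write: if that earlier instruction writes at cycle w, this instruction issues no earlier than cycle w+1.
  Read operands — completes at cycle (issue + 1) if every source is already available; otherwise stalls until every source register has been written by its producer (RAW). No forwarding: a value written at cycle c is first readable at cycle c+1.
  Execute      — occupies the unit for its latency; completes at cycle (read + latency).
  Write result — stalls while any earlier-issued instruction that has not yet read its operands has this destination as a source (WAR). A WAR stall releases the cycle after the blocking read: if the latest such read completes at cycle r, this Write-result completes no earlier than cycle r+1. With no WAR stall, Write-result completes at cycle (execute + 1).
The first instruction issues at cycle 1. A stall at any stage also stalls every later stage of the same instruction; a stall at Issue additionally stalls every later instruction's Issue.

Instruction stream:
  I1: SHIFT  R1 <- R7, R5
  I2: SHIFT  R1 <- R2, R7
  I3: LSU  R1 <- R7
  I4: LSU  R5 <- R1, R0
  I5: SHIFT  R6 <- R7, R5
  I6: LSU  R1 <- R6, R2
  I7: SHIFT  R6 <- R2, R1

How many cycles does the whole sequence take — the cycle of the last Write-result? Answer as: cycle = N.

cycle 1: I1→SHIFT
cycle 2: I1 RO
cycle 3: I1 EX
cycle 4: I1 WR R1
cycle 5: I2→SHIFT
cycle 6: I2 RO
cycle 7: I2 EX
cycle 8: I2 WR R1
cycle 9: I3→LSU
cycle 10: I3 RO
cycle 11: I3 EX
cycle 12: I3 WR R1
cycle 13: I4→LSU
cycle 14: I4 RO | I5→SHIFT
cycle 15: I4 EX
cycle 16: I4 WR R5
cycle 17: I5 RO | I6→LSU
cycle 18: I5 EX
cycle 19: I5 WR R6
cycle 20: I6 RO | I7→SHIFT
cycle 21: I6 EX
cycle 22: I6 WR R1
cycle 23: I7 RO
cycle 24: I7 EX
cycle 25: I7 WR R6

cycle = 25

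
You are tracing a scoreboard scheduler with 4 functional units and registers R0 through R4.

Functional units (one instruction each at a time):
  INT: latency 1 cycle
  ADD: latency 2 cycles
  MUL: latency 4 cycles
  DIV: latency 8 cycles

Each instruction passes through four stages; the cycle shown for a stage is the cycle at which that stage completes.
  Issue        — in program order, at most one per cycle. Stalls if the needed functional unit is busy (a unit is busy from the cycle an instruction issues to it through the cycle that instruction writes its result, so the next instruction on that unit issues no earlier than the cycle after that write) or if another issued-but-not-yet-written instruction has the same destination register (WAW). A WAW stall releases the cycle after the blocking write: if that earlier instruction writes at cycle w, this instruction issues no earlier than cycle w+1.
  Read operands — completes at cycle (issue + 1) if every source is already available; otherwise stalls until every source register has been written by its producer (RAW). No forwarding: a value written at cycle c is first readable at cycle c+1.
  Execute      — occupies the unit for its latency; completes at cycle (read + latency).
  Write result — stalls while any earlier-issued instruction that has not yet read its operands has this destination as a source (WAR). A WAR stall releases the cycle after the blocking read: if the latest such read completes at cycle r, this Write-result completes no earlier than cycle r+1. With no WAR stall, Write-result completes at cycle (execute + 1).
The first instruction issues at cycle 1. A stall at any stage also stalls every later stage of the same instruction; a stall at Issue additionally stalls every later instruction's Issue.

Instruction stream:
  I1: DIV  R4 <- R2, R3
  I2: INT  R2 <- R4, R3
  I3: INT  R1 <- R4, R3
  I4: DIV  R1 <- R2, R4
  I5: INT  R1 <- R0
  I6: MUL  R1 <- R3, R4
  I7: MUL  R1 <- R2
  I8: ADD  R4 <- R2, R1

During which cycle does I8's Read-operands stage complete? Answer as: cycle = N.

cycle = 48

I1: IS=1 RO=2 EX=10 WR=11
I2: IS=2 RO=12 EX=13 WR=14  [RAW R4: wait I1 write@11]
I3: IS=15 RO=16 EX=17 WR=18  [struct: INT busy until I2 writes@14]
I4: IS=19 RO=20 EX=28 WR=29  [WAW R1: wait I3 write@18]
I5: IS=30 RO=31 EX=32 WR=33  [WAW R1: wait I4 write@29]
I6: IS=34 RO=35 EX=39 WR=40  [WAW R1: wait I5 write@33]
I7: IS=41 RO=42 EX=46 WR=47  [struct: MUL busy until I6 writes@40]
I8: IS=42 RO=48 EX=50 WR=51  [RAW R1: wait I7 write@47]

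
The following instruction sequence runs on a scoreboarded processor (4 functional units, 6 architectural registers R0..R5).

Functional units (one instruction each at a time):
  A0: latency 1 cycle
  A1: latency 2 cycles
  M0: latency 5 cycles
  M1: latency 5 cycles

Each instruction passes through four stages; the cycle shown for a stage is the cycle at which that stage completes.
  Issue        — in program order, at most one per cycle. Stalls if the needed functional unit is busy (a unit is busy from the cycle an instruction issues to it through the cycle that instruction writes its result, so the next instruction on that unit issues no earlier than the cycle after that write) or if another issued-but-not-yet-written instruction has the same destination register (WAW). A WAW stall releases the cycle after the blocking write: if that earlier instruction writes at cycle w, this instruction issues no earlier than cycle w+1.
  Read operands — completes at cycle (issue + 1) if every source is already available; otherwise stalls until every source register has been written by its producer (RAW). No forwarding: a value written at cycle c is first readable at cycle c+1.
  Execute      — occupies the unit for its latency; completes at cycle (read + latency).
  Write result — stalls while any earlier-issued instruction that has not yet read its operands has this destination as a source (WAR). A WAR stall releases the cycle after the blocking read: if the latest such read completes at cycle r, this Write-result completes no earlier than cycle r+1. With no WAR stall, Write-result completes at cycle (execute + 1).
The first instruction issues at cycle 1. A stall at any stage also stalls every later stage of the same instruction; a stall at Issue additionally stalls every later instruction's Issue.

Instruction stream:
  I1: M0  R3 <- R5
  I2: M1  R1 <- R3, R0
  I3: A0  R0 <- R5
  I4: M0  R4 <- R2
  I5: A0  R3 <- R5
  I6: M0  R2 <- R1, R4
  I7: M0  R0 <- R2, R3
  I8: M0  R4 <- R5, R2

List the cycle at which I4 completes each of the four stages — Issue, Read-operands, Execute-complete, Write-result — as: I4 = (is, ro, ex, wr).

I4 = (9, 10, 15, 16)

c1: I1 issues→M0
c2: I1 reads; I2 issues→M1
c3: I3 issues→A0
c4: I3 reads
c5: I3 exec-done
c7: I1 exec-done
c8: I1 writes R3
c9: I2 reads; I4 issues→M0
c10: I3 writes R0; I4 reads
c11: I5 issues→A0
c12: I5 reads
c13: I5 exec-done
c14: I2 exec-done; I5 writes R3
c15: I2 writes R1; I4 exec-done
c16: I4 writes R4
c17: I6 issues→M0
c18: I6 reads
c23: I6 exec-done
c24: I6 writes R2
c25: I7 issues→M0
c26: I7 reads
c31: I7 exec-done
c32: I7 writes R0
c33: I8 issues→M0
c34: I8 reads
c39: I8 exec-done
c40: I8 writes R4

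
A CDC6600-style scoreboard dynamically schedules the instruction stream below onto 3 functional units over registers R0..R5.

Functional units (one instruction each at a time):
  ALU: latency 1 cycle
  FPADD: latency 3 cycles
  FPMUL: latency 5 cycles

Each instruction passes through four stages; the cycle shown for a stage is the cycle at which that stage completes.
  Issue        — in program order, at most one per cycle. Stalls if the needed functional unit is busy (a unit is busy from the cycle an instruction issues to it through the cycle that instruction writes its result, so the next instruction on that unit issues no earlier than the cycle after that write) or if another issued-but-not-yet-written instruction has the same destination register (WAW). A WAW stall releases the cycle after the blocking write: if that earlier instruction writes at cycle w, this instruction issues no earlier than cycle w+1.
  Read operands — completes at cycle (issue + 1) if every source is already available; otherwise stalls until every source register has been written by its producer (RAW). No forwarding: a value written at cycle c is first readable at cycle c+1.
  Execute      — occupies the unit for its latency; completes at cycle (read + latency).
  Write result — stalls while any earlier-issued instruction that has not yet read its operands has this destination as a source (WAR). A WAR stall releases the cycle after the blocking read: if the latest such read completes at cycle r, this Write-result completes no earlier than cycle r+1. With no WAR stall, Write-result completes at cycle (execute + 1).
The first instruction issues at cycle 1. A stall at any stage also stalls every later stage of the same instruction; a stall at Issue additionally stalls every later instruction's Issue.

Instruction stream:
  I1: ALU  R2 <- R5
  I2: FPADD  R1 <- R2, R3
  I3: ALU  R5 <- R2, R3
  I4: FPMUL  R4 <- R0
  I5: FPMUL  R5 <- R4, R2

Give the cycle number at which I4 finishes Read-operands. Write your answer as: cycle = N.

cycle = 7

[1] I1→ALU
[2] I1 RO | I2→FPADD
[3] I1 EX
[4] I1 WR R2
[5] I2 RO | I3→ALU
[6] I3 RO | I4→FPMUL
[7] I3 EX | I4 RO
[8] I2 EX | I3 WR R5
[9] I2 WR R1
[12] I4 EX
[13] I4 WR R4
[14] I5→FPMUL
[15] I5 RO
[20] I5 EX
[21] I5 WR R5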